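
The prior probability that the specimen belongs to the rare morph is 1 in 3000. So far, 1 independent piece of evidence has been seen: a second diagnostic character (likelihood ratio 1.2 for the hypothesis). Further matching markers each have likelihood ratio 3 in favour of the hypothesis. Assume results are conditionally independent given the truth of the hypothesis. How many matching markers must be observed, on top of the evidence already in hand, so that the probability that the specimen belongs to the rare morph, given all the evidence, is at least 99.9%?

14

Prior odds = (1/3000)/(2999/3000) = 1/2999.
Bayes factor of the evidence already in hand = 1.2.
Odds after that evidence = (1/2999) × 1.2 = 6/14995.
Target odds = 0.999/0.001 = 999.
Need 3ⁿ ≥ 999 ÷ (6/14995) = 2496667.5.
3¹³ = 1594323 falls short of 2496667.5 but 3¹⁴ = 4782969 reaches it, so n = 14.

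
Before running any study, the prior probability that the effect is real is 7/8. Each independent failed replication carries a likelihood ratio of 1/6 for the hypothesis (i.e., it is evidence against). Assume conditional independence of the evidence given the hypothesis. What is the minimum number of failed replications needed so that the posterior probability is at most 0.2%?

Prior odds = 0.875/0.125 = 7.
Likelihood ratio per failed replication = 1/6.
Target posterior odds = 0.002/0.998 = 1/499.
Require (1/6)ⁿ ≤ 1/499 ÷ 7 = 1/3493.
(1/6)⁴ = 1/1296 is still above 1/3493 but (1/6)⁵ = 1/7776 is at or below it, so n = 5.

5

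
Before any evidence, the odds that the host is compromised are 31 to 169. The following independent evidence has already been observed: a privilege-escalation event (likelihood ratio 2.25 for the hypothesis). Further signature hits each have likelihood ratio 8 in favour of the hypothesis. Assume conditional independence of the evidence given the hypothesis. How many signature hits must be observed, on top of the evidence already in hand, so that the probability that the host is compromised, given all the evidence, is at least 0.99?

Prior odds = 31/169.
Bayes factor of the evidence already in hand = 2.25.
Odds after that evidence = (31/169) × 2.25 = 279/676.
Target odds = 0.99/0.01 = 99.
Need 8ⁿ ≥ 99 ÷ (279/676) = 7436/31.
8² = 64 falls short of 7436/31 but 8³ = 512 reaches it, so n = 3.

3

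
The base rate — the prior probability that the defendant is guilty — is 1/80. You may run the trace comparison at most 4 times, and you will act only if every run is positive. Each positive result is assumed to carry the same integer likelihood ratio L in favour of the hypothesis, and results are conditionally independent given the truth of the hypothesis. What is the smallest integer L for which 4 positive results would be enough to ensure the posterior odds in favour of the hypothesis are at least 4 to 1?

Prior odds = 0.0125/0.9875 = 1/79.
Target odds = 4.
Need L⁴ ≥ 4 ÷ (1/79) = 316.
4⁴ = 256 < 316 ≤ 625 = 5⁴, so L = 5.

5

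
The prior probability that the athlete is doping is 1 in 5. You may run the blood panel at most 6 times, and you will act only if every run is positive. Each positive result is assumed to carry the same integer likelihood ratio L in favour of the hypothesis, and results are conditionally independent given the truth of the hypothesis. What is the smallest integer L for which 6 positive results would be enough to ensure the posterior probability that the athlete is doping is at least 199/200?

4

Prior odds = 0.2/0.8 = 0.25.
Target odds = 0.995/0.005 = 199.
Need L⁶ ≥ 199 ÷ 0.25 = 796.
3⁶ = 729 < 796 ≤ 4096 = 4⁶, so L = 4.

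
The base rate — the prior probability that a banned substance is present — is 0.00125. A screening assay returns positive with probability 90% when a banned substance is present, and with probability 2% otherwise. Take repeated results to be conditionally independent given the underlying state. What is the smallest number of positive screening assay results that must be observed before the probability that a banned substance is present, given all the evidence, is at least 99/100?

Prior odds: 0.00125 ÷ 0.99875 = 1/799.
Likelihood ratio of a positive result = 0.9/0.02 = 45.
Target odds: 0.99 ÷ 0.01 = 99.
Need (1/799) × 45ⁿ ≥ 99, i.e. 45ⁿ ≥ 79101.
45² = 2025 falls short of 79101 but 45³ = 91125 reaches it, so n = 3.

3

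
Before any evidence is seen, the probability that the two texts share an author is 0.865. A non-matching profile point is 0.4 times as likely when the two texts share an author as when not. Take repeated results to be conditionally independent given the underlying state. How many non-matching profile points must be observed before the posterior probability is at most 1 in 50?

7

Prior odds = 0.865/0.135 = 173/27.
Likelihood ratio per non-matching profile point = 0.4.
Target posterior odds = 0.02/0.98 = 1/49.
Need (173/27) × 0.4ⁿ ≤ 1/49, i.e. 0.4ⁿ ≤ 27/8477.
0.4⁶ = 64/15625 is still above 27/8477 but 0.4⁷ = 128/78125 is at or below it, so n = 7.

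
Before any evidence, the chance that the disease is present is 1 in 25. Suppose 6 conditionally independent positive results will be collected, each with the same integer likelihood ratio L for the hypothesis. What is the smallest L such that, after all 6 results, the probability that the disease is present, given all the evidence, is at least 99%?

Prior odds = 0.04/0.96 = 1/24.
Target odds = 0.99/0.01 = 99.
Need L⁶ ≥ 99 ÷ (1/24) = 2376.
3⁶ = 729 < 2376 ≤ 4096 = 4⁶, so L = 4.

4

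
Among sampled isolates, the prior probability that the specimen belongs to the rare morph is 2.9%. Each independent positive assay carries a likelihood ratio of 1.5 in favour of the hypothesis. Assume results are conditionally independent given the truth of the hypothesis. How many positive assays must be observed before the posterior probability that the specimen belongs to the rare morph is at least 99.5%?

22

Prior odds = 0.029/0.971 = 29/971.
Likelihood ratio per positive assay = 1.5.
Target posterior odds = 0.995/0.005 = 199.
Require 1.5ⁿ ≥ 199 ÷ (29/971) = 193229/29.
1.5²¹ ≈4987.89 falls short of 193229/29 but 1.5²² ≈7481.83 reaches it, so n = 22.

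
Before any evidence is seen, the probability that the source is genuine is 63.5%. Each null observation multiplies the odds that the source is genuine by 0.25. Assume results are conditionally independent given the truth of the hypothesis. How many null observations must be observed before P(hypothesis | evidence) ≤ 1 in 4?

2

Prior odds: 0.635 ÷ 0.365 = 127/73.
Likelihood ratio per null observation = 0.25.
Target odds: 0.25 ÷ 0.75 = 1/3.
Require 0.25ⁿ ≤ 1/3 ÷ (127/73) = 73/381.
0.25¹ = 0.25 is still above 73/381 but 0.25² = 0.0625 is at or below it, so n = 2.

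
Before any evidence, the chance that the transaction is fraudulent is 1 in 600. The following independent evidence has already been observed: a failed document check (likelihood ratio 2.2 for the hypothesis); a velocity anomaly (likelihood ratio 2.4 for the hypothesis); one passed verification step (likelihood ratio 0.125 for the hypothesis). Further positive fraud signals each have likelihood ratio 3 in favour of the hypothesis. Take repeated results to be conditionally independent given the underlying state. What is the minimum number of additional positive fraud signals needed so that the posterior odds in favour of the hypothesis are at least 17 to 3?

Prior odds = (1/600)/(599/600) = 1/599.
Combined Bayes factor of the evidence already in hand = 2.2 × 2.4 × 0.125 = 0.66.
Odds after that evidence = (1/599) × 0.66 = 33/29950.
Target odds = 17/3.
Need 3ⁿ ≥ 17/3 ÷ (33/29950) = 509150/99.
3⁷ = 2187 falls short of 509150/99 but 3⁸ = 6561 reaches it, so n = 8.

8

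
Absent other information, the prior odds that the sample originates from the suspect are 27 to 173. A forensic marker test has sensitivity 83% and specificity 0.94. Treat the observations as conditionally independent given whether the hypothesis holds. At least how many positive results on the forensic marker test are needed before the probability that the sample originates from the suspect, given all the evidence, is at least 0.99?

Prior odds = 27/173.
False-positive rate = 1 − 0.94 = 0.06; likelihood ratio of a positive = 0.83/0.06 = 83/6.
Target posterior odds = 0.99/0.01 = 99.
Require (83/6)ⁿ ≥ 99 ÷ (27/173) = 1903/3.
(83/6)² = 6889/36 falls short of 1903/3 but (83/6)³ = 571787/216 reaches it, so n = 3.

3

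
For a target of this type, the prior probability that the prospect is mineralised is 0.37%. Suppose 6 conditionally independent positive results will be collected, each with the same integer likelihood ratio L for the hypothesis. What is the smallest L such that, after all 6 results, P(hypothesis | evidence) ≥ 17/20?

Prior odds = 0.0037/0.9963 = 37/9963.
Target odds = 0.85/0.15 = 17/3.
Need L⁶ ≥ 17/3 ÷ (37/9963) = 56457/37.
3⁶ = 729 < 56457/37 ≤ 4096 = 4⁶, so L = 4.

4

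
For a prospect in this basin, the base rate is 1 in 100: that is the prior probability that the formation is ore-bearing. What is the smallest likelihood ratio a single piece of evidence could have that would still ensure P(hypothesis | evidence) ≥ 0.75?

Prior odds = 0.01/0.99 = 1/99.
Target odds = 0.75/0.25 = 3.
Required Bayes factor = 3 ÷ (1/99) = 297.

297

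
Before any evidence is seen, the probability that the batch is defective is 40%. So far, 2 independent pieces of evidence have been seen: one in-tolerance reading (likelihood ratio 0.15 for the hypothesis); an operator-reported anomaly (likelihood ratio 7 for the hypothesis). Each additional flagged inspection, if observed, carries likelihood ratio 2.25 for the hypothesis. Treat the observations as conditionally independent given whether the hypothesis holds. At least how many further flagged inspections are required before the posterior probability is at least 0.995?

7

Prior odds = 0.4/0.6 = 2/3.
Combined Bayes factor of the evidence already in hand = 0.15 × 7 = 1.05.
Odds after that evidence = (2/3) × 1.05 = 0.7.
Target odds = 0.995/0.005 = 199.
Need 2.25ⁿ ≥ 199 ÷ 0.7 = 1990/7.
2.25⁶ = 531441/4096 falls short of 1990/7 but 2.25⁷ = 4782969/16384 reaches it, so n = 7.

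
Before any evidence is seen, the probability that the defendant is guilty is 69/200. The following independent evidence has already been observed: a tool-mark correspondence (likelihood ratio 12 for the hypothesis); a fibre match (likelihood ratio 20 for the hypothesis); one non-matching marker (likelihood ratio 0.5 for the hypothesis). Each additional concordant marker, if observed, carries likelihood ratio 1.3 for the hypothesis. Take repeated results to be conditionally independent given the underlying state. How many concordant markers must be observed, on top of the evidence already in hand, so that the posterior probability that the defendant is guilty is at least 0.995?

5

Prior odds = 0.345/0.655 = 69/131.
Combined Bayes factor of the evidence already in hand = 12 × 20 × 0.5 = 120.
Odds after that evidence = (69/131) × 120 = 8280/131.
Target odds = 0.995/0.005 = 199.
Need 1.3ⁿ ≥ 199 ÷ (8280/131) = 26069/8280.
1.3⁴ = 2.8561 falls short of 26069/8280 but 1.3⁵ = 371293/100000 reaches it, so n = 5.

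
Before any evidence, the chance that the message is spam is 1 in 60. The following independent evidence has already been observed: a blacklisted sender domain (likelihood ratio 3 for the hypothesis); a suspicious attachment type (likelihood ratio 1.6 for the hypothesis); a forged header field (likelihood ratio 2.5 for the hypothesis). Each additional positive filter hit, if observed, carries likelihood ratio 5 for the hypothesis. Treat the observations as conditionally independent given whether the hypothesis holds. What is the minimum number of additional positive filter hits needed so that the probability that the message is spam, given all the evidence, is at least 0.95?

3

Prior odds = (1/60)/(59/60) = 1/59.
Combined Bayes factor of the evidence already in hand = 3 × 1.6 × 2.5 = 12.
Odds after that evidence = (1/59) × 12 = 12/59.
Target odds = 0.95/0.05 = 19.
Need 5ⁿ ≥ 19 ÷ (12/59) = 1121/12.
5² = 25 falls short of 1121/12 but 5³ = 125 reaches it, so n = 3.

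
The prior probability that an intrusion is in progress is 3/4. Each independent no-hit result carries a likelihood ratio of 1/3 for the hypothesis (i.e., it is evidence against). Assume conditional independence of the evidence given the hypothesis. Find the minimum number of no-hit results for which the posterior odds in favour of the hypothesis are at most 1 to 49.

5

Prior odds: 0.75 ÷ 0.25 = 3.
Likelihood ratio per no-hit result = 1/3.
Target odds = 1/49.
Need 3 × (1/3)ⁿ ≤ 1/49, i.e. (1/3)ⁿ ≤ 1/147.
(1/3)⁴ = 1/81 is still above 1/147 but (1/3)⁵ = 1/243 is at or below it, so n = 5.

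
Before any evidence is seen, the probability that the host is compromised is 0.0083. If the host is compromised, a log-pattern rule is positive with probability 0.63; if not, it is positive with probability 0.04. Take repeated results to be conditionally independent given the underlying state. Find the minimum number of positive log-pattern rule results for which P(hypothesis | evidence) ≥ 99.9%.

5

Prior odds = 0.0083/0.9917 = 83/9917.
Likelihood ratio of a positive = 0.63/0.04 = 15.75.
Target posterior odds = 0.999/0.001 = 999.
Need (83/9917) × 15.75ⁿ ≥ 999, i.e. 15.75ⁿ ≥ 9907083/83.
15.75⁴ = 15752961/256 falls short of 9907083/83 but 15.75⁵ = 992436543/1024 reaches it, so n = 5.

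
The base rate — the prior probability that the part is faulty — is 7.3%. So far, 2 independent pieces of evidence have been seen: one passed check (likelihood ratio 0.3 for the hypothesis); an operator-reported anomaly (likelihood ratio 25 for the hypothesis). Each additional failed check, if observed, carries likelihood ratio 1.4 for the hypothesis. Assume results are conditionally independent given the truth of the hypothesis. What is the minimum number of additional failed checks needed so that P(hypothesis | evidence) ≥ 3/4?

Prior odds = 0.073/0.927 = 73/927.
Combined Bayes factor of the evidence already in hand = 0.3 × 25 = 7.5.
Odds after that evidence = (73/927) × 7.5 = 365/618.
Target odds = 0.75/0.25 = 3.
Need 1.4ⁿ ≥ 3 ÷ (365/618) = 1854/365.
1.4⁴ = 3.8416 falls short of 1854/365 but 1.4⁵ = 5.37824 reaches it, so n = 5.

5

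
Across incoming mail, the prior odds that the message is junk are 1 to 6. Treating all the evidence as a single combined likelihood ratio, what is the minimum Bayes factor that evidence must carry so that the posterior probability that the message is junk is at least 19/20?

114

Prior odds = 1/6.
Target odds = 0.95/0.05 = 19.
Required Bayes factor = 19 ÷ (1/6) = 114.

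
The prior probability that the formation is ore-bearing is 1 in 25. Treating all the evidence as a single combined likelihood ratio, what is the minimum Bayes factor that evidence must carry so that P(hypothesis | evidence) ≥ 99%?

2376

Prior odds = 0.04/0.96 = 1/24.
Target odds = 0.99/0.01 = 99.
Required Bayes factor = 99 ÷ (1/24) = 2376.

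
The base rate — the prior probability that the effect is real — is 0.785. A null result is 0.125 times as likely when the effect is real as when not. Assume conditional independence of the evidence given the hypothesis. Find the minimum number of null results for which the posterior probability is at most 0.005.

Prior odds: 0.785 ÷ 0.215 = 157/43.
Likelihood ratio per null result = 0.125.
Target odds: 0.005 ÷ 0.995 = 1/199.
Require 0.125ⁿ ≤ 1/199 ÷ (157/43) = 43/31243.
0.125³ = 0.001953125 is still above 43/31243 but 0.125⁴ = 1/4096 is at or below it, so n = 4.

4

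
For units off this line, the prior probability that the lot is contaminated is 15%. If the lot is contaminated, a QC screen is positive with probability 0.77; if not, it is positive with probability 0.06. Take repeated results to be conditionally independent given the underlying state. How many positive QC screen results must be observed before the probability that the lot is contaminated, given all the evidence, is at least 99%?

3

Prior odds = 0.15/0.85 = 3/17.
Likelihood ratio of a positive = 0.77/0.06 = 77/6.
Target odds: 0.99 ÷ 0.01 = 99.
Require (77/6)ⁿ ≥ 99 ÷ (3/17) = 561.
(77/6)² = 5929/36 falls short of 561 but (77/6)³ = 456533/216 reaches it, so n = 3.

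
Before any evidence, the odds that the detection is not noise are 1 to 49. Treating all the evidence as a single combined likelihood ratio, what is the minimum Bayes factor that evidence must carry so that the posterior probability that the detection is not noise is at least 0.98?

2401

Prior odds = 1/49.
Target odds = 0.98/0.02 = 49.
Required Bayes factor = 49 ÷ (1/49) = 2401.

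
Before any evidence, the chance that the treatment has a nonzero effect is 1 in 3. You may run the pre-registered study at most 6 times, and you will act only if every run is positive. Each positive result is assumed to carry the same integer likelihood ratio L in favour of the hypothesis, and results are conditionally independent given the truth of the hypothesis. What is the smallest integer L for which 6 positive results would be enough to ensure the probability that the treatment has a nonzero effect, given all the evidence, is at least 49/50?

3

Prior odds = (1/3)/(2/3) = 0.5.
Target odds = 0.98/0.02 = 49.
Need L⁶ ≥ 49 ÷ 0.5 = 98.
2⁶ = 64 < 98 ≤ 729 = 3⁶, so L = 3.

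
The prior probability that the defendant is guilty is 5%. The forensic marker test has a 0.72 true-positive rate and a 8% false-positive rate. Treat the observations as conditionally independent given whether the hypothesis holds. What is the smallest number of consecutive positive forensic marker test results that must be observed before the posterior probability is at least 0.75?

2

Prior odds = 0.05/0.95 = 1/19.
Likelihood ratio of a positive result = 0.72/0.08 = 9.
Target posterior odds = 0.75/0.25 = 3.
Require 9ⁿ ≥ 3 ÷ (1/19) = 57.
9¹ = 9 falls short of 57 but 9² = 81 reaches it, so n = 2.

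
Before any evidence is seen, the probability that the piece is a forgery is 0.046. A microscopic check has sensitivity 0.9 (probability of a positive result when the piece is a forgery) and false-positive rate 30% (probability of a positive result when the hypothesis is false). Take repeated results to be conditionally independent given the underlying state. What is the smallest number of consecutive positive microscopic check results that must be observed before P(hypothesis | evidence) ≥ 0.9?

5

Prior odds: 0.046 ÷ 0.954 = 23/477.
Likelihood ratio of a positive result = 0.9/0.3 = 3.
Target posterior odds = 0.9/0.1 = 9.
Need (23/477) × 3ⁿ ≥ 9, i.e. 3ⁿ ≥ 4293/23.
3⁴ = 81 falls short of 4293/23 but 3⁵ = 243 reaches it, so n = 5.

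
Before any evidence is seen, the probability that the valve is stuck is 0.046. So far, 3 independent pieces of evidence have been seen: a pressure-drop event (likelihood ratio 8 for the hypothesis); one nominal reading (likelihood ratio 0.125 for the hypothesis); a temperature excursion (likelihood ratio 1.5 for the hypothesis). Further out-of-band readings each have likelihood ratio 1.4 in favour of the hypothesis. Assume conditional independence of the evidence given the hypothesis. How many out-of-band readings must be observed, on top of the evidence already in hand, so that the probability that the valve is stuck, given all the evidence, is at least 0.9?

15

Prior odds = 0.046/0.954 = 23/477.
Combined Bayes factor of the evidence already in hand = 8 × 0.125 × 1.5 = 1.5.
Odds after that evidence = (23/477) × 1.5 = 23/318.
Target odds = 0.9/0.1 = 9.
Need 1.4ⁿ ≥ 9 ÷ (23/318) = 2862/23.
1.4¹⁴ ≈111.12 falls short of 2862/23 but 1.4¹⁵ ≈155.568 reaches it, so n = 15.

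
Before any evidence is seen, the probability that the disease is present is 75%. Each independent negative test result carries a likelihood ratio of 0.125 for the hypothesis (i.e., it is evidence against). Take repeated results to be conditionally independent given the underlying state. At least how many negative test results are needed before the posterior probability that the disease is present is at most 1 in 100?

Prior odds = 0.75/0.25 = 3.
Likelihood ratio per negative test result = 0.125.
Target posterior odds = 0.01/0.99 = 1/99.
Require 0.125ⁿ ≤ 1/99 ÷ 3 = 1/297.
0.125² = 0.015625 is still above 1/297 but 0.125³ = 0.001953125 is at or below it, so n = 3.

3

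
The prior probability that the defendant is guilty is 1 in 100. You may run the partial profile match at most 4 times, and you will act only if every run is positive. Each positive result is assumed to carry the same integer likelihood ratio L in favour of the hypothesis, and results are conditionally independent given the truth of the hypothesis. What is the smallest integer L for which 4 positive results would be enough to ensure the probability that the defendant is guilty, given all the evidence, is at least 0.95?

Prior odds = 0.01/0.99 = 1/99.
Target odds = 0.95/0.05 = 19.
Need L⁴ ≥ 19 ÷ (1/99) = 1881.
6⁴ = 1296 < 1881 ≤ 2401 = 7⁴, so L = 7.

7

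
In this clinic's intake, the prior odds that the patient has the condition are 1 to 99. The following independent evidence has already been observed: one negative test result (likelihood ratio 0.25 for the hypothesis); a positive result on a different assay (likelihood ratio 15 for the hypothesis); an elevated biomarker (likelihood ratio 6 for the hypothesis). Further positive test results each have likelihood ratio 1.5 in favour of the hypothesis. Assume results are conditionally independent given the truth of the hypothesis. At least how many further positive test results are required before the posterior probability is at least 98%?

Prior odds = 1/99.
Combined Bayes factor of the evidence already in hand = 0.25 × 15 × 6 = 22.5.
Odds after that evidence = (1/99) × 22.5 = 5/22.
Target odds = 0.98/0.02 = 49.
Need 1.5ⁿ ≥ 49 ÷ (5/22) = 215.6.
1.5¹³ = 1594323/8192 falls short of 215.6 but 1.5¹⁴ = 4782969/16384 reaches it, so n = 14.

14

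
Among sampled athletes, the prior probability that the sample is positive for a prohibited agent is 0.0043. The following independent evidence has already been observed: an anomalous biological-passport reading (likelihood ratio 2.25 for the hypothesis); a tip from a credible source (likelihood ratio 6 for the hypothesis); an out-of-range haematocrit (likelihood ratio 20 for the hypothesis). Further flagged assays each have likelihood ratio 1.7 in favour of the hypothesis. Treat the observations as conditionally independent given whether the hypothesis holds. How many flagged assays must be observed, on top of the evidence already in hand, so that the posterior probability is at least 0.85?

3

Prior odds = 0.0043/0.9957 = 43/9957.
Combined Bayes factor of the evidence already in hand = 2.25 × 6 × 20 = 270.
Odds after that evidence = (43/9957) × 270 = 3870/3319.
Target odds = 0.85/0.15 = 17/3.
Need 1.7ⁿ ≥ 17/3 ÷ (3870/3319) = 56423/11610.
1.7² = 2.89 falls short of 56423/11610 but 1.7³ = 4.913 reaches it, so n = 3.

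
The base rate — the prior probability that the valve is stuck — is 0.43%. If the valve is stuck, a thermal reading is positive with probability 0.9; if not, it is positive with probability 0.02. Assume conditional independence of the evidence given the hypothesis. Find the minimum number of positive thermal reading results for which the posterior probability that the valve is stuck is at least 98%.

3

Prior odds: 0.0043 ÷ 0.9957 = 43/9957.
Likelihood ratio of a positive = 0.9/0.02 = 45.
Target odds: 0.98 ÷ 0.02 = 49.
Need (43/9957) × 45ⁿ ≥ 49, i.e. 45ⁿ ≥ 487893/43.
45² = 2025 falls short of 487893/43 but 45³ = 91125 reaches it, so n = 3.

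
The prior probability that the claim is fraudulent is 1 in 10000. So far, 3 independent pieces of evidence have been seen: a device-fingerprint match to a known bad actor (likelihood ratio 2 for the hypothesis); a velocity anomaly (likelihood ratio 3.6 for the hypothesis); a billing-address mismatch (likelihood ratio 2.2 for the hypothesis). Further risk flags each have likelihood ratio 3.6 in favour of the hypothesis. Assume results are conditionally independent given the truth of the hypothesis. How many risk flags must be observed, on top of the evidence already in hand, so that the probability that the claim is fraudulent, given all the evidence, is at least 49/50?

Prior odds = 0.0001/0.9999 = 1/9999.
Combined Bayes factor of the evidence already in hand = 2 × 3.6 × 2.2 = 15.84.
Odds after that evidence = (1/9999) × 15.84 = 4/2525.
Target odds = 0.98/0.02 = 49.
Need 3.6ⁿ ≥ 49 ÷ (4/2525) = 30931.25.
3.6⁸ ≈28211.1 falls short of 30931.25 but 3.6⁹ ≈101560 reaches it, so n = 9.

9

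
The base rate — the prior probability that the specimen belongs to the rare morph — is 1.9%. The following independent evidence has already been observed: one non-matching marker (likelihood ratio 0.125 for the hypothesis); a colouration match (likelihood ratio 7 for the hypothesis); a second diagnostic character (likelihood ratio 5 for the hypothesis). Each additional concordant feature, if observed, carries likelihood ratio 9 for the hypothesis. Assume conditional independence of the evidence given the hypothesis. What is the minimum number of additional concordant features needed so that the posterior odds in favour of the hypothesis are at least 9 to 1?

Prior odds = 0.019/0.981 = 19/981.
Combined Bayes factor of the evidence already in hand = 0.125 × 7 × 5 = 4.375.
Odds after that evidence = (19/981) × 4.375 = 665/7848.
Target odds = 9.
Need 9ⁿ ≥ 9 ÷ (665/7848) = 70632/665.
9² = 81 falls short of 70632/665 but 9³ = 729 reaches it, so n = 3.

3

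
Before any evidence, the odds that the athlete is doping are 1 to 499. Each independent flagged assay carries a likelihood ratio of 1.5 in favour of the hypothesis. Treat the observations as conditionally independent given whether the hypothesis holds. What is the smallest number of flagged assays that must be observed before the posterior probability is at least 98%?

Prior odds = 1/499.
Likelihood ratio per flagged assay = 1.5.
Target posterior odds = 0.98/0.02 = 49.
Need (1/499) × 1.5ⁿ ≥ 49, i.e. 1.5ⁿ ≥ 24451.
1.5²⁴ ≈16834.1 falls short of 24451 but 1.5²⁵ ≈25251.2 reaches it, so n = 25.

25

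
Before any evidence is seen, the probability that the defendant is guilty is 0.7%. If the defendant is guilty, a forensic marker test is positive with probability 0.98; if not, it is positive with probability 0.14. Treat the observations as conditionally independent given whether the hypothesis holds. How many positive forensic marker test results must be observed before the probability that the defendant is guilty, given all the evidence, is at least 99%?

Prior odds = 0.007/0.993 = 7/993.
Likelihood ratio of a positive = 0.98/0.14 = 7.
Target posterior odds = 0.99/0.01 = 99.
Need (7/993) × 7ⁿ ≥ 99, i.e. 7ⁿ ≥ 98307/7.
7⁴ = 2401 falls short of 98307/7 but 7⁵ = 16807 reaches it, so n = 5.

5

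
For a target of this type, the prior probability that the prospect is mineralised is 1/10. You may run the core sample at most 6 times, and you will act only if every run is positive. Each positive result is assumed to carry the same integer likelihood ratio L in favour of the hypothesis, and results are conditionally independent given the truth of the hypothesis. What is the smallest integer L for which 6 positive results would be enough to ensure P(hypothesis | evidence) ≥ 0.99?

Prior odds = 0.1/0.9 = 1/9.
Target odds = 0.99/0.01 = 99.
Need L⁶ ≥ 99 ÷ (1/9) = 891.
3⁶ = 729 < 891 ≤ 4096 = 4⁶, so L = 4.

4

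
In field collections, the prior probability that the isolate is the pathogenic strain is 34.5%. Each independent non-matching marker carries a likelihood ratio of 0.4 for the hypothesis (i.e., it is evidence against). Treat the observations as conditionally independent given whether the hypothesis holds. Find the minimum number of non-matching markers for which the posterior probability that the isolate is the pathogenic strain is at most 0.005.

6

Prior odds = 0.345/0.655 = 69/131.
Likelihood ratio per non-matching marker = 0.4.
Target posterior odds = 0.005/0.995 = 1/199.
Need (69/131) × 0.4ⁿ ≤ 1/199, i.e. 0.4ⁿ ≤ 131/13731.
0.4⁵ = 0.01024 is still above 131/13731 but 0.4⁶ = 64/15625 is at or below it, so n = 6.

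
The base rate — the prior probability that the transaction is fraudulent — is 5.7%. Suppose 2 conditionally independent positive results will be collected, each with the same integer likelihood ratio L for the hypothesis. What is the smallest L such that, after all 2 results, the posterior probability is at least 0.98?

Prior odds = 0.057/0.943 = 57/943.
Target odds = 0.98/0.02 = 49.
Need L² ≥ 49 ÷ (57/943) = 46207/57.
28² = 784 < 46207/57 ≤ 841 = 29², so L = 29.

29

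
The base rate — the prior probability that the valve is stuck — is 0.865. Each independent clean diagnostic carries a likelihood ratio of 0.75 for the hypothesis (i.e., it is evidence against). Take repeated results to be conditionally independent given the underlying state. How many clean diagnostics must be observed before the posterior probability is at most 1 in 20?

17

Prior odds: 0.865 ÷ 0.135 = 173/27.
Likelihood ratio per clean diagnostic = 0.75.
Target posterior odds = 0.05/0.95 = 1/19.
Need (173/27) × 0.75ⁿ ≤ 1/19, i.e. 0.75ⁿ ≤ 27/3287.
0.75¹⁶ ≈0.0100226 is still above 27/3287 but 0.75¹⁷ ≈0.00751695 is at or below it, so n = 17.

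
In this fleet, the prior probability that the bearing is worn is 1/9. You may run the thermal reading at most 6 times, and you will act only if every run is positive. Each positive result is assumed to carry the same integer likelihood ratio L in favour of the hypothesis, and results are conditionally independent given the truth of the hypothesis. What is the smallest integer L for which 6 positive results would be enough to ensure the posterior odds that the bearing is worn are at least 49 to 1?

3

Prior odds = (1/9)/(8/9) = 0.125.
Target odds = 49.
Need L⁶ ≥ 49 ÷ 0.125 = 392.
2⁶ = 64 < 392 ≤ 729 = 3⁶, so L = 3.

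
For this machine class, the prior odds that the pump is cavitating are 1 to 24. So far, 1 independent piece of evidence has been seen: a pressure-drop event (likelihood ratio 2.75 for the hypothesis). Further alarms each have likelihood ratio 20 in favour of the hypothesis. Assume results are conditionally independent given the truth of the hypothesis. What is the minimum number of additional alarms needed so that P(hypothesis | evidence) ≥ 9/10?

Prior odds = 1/24.
Bayes factor of the evidence already in hand = 2.75.
Odds after that evidence = (1/24) × 2.75 = 11/96.
Target odds = 0.9/0.1 = 9.
Need 20ⁿ ≥ 9 ÷ (11/96) = 864/11.
20¹ = 20 falls short of 864/11 but 20² = 400 reaches it, so n = 2.

2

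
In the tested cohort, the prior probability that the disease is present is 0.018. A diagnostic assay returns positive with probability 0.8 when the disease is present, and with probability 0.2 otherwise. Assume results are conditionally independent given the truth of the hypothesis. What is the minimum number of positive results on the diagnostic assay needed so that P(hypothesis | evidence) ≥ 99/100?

7

Prior odds: 0.018 ÷ 0.982 = 9/491.
Likelihood ratio of a positive result = 0.8/0.2 = 4.
Target posterior odds = 0.99/0.01 = 99.
Need (9/491) × 4ⁿ ≥ 99, i.e. 4ⁿ ≥ 5401.
4⁶ = 4096 falls short of 5401 but 4⁷ = 16384 reaches it, so n = 7.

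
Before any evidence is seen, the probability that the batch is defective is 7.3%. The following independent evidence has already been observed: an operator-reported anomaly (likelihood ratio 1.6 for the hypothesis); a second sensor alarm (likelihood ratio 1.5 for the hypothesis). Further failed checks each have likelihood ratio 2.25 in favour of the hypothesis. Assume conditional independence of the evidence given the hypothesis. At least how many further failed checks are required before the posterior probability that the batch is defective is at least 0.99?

Prior odds = 0.073/0.927 = 73/927.
Combined Bayes factor of the evidence already in hand = 1.6 × 1.5 = 2.4.
Odds after that evidence = (73/927) × 2.4 = 292/1545.
Target odds = 0.99/0.01 = 99.
Need 2.25ⁿ ≥ 99 ÷ (292/1545) = 152955/292.
2.25⁷ = 4782969/16384 falls short of 152955/292 but 2.25⁸ = 43046721/65536 reaches it, so n = 8.

8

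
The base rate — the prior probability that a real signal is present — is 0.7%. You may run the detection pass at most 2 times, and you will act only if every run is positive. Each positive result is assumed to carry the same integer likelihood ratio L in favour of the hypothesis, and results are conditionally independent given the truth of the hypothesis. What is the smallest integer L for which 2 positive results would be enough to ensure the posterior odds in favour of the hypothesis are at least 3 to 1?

21

Prior odds = 0.007/0.993 = 7/993.
Target odds = 3.
Need L² ≥ 3 ÷ (7/993) = 2979/7.
20² = 400 < 2979/7 ≤ 441 = 21², so L = 21.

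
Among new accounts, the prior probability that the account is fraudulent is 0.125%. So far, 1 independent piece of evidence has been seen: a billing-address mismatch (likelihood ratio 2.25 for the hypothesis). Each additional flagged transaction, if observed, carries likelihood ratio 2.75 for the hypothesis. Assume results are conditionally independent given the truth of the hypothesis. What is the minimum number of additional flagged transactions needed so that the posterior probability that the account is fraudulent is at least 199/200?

12

Prior odds = 0.00125/0.99875 = 1/799.
Bayes factor of the evidence already in hand = 2.25.
Odds after that evidence = (1/799) × 2.25 = 9/3196.
Target odds = 0.995/0.005 = 199.
Need 2.75ⁿ ≥ 199 ÷ (9/3196) = 636004/9.
2.75¹¹ ≈68023.6 falls short of 636004/9 but 2.75¹² ≈187065 reaches it, so n = 12.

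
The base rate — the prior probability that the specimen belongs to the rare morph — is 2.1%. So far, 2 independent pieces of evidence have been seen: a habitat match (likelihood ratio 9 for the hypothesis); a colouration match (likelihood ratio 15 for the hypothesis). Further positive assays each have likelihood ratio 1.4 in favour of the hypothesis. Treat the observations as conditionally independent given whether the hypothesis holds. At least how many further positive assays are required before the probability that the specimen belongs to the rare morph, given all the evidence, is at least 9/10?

4

Prior odds = 0.021/0.979 = 21/979.
Combined Bayes factor of the evidence already in hand = 9 × 15 = 135.
Odds after that evidence = (21/979) × 135 = 2835/979.
Target odds = 0.9/0.1 = 9.
Need 1.4ⁿ ≥ 9 ÷ (2835/979) = 979/315.
1.4³ = 2.744 falls short of 979/315 but 1.4⁴ = 3.8416 reaches it, so n = 4.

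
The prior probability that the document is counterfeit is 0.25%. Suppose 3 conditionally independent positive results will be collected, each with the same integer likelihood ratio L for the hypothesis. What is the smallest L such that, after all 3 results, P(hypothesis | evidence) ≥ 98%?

27

Prior odds = 0.0025/0.9975 = 1/399.
Target odds = 0.98/0.02 = 49.
Need L³ ≥ 49 ÷ (1/399) = 19551.
26³ = 17576 < 19551 ≤ 19683 = 27³, so L = 27.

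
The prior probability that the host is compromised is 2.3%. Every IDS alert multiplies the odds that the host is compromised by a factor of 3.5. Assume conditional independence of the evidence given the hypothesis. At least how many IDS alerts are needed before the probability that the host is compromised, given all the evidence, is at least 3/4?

4

Prior odds: 0.023 ÷ 0.977 = 23/977.
Likelihood ratio per IDS alert = 3.5.
Target posterior odds = 0.75/0.25 = 3.
Need (23/977) × 3.5ⁿ ≥ 3, i.e. 3.5ⁿ ≥ 2931/23.
3.5³ = 42.875 falls short of 2931/23 but 3.5⁴ = 150.0625 reaches it, so n = 4.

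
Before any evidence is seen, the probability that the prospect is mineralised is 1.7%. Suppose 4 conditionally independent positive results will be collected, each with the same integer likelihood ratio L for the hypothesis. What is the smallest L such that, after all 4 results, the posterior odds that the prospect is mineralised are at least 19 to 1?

6

Prior odds = 0.017/0.983 = 17/983.
Target odds = 19.
Need L⁴ ≥ 19 ÷ (17/983) = 18677/17.
5⁴ = 625 < 18677/17 ≤ 1296 = 6⁴, so L = 6.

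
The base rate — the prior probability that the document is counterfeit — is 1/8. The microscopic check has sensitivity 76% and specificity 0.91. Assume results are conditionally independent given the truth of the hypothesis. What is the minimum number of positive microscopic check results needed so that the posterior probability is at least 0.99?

4

Prior odds: 0.125 ÷ 0.875 = 1/7.
False-positive rate = 1 − 0.91 = 0.09; likelihood ratio of a positive = 0.76/0.09 = 76/9.
Target odds: 0.99 ÷ 0.01 = 99.
Require (76/9)ⁿ ≥ 99 ÷ (1/7) = 693.
(76/9)³ = 438976/729 falls short of 693 but (76/9)⁴ = 33362176/6561 reaches it, so n = 4.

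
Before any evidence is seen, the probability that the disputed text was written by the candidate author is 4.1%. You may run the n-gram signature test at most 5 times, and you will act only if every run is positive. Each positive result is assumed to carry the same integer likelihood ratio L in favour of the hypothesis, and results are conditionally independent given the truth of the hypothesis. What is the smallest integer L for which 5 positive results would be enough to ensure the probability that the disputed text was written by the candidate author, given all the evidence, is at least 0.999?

Prior odds = 0.041/0.959 = 41/959.
Target odds = 0.999/0.001 = 999.
Need L⁵ ≥ 999 ÷ (41/959) = 958041/41.
7⁵ = 16807 < 958041/41 ≤ 32768 = 8⁵, so L = 8.

8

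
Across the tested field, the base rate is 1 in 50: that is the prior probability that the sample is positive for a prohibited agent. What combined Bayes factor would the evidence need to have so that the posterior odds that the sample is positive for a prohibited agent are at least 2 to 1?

98

Prior odds = 0.02/0.98 = 1/49.
Target odds = 2.
Required Bayes factor = 2 ÷ (1/49) = 98.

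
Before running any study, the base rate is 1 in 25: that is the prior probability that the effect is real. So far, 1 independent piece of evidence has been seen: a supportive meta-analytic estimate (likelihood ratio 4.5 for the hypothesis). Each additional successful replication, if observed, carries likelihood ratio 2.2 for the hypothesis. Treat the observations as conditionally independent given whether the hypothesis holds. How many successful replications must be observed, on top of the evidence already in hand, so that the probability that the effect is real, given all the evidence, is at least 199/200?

Prior odds = 0.04/0.96 = 1/24.
Bayes factor of the evidence already in hand = 4.5.
Odds after that evidence = (1/24) × 4.5 = 0.1875.
Target odds = 0.995/0.005 = 199.
Need 2.2ⁿ ≥ 199 ÷ 0.1875 = 3184/3.
2.2⁸ = 214358881/390625 falls short of 3184/3 but 2.2⁹ ≈1207.27 reaches it, so n = 9.

9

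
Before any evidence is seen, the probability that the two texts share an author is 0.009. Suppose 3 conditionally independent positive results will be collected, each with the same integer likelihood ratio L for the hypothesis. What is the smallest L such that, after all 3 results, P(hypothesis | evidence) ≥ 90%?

Prior odds = 0.009/0.991 = 9/991.
Target odds = 0.9/0.1 = 9.
Need L³ ≥ 9 ÷ (9/991) = 991.
9³ = 729 < 991 ≤ 1000 = 10³, so L = 10.

10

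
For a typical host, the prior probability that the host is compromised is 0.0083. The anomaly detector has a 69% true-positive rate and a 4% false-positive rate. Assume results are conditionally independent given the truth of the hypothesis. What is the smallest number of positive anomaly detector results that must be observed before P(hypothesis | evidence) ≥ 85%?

Prior odds: 0.0083 ÷ 0.9917 = 83/9917.
Likelihood ratio of a positive result = 0.69/0.04 = 17.25.
Target posterior odds = 0.85/0.15 = 17/3.
Require 17.25ⁿ ≥ 17/3 ÷ (83/9917) = 168589/249.
17.25² = 297.5625 falls short of 168589/249 but 17.25³ = 5132.953125 reaches it, so n = 3.

3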